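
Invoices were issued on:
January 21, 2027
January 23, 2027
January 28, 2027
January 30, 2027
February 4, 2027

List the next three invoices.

The gap pattern 2, 5, 2, 5 repeats every 2 events.
These are the Thursdays and Saturdays of each week.
The following Saturday is February 6, 2027.
Next Thursday: February 11, 2027.
Next Saturday: February 13, 2027.

February 6, 2027; February 11, 2027; February 13, 2027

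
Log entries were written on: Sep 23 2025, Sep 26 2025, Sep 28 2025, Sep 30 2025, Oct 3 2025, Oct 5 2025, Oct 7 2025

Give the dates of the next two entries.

Gaps: 3, 2, 2, 3, 2, 2 days — not constant, but cyclic with period 3.
The events fall on every Tuesday, Friday and Sunday.
The following Friday is Oct 10 2025.
Next Sunday: Oct 12 2025.

Oct 10 2025, Oct 12 2025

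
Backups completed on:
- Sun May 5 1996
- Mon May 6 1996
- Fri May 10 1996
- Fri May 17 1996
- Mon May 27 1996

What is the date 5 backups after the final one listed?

Gaps: 1, 4, 7, 10 days — each gap is 3 larger than the previous one.
Next gap: 13 days. Mon May 27 1996 + 13 days = Sun Jun 9 1996.
Next gap: 16 days. Sun Jun 9 1996 + 16 days = Tue Jun 25 1996.
Next gap: 19 days. Tue Jun 25 1996 + 19 days = Sun Jul 14 1996.
Next gap: 22 days. Sun Jul 14 1996 + 22 days = Mon Aug 5 1996.
Next gap: 25 days. Mon Aug 5 1996 + 25 days = Fri Aug 30 1996.

Fri Aug 30 1996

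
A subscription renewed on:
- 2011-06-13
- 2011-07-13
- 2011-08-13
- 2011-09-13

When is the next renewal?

2011-10-13

Each date is the 13th; the gaps (30, 31, 31) track the month lengths.
The rule is the 13th of each month.
October 2011: 2011-10-13.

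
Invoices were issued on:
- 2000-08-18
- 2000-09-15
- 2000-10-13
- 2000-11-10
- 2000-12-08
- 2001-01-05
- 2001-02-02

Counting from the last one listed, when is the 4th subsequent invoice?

Every event comes 28 days after the last (28, 28, 28, 28, 28, 28).
2001-02-02 + 28 days = 2001-03-02.
2001-03-02 + 28 days = 2001-03-30.
2001-03-30 + 28 days = 2001-04-27.
2001-04-27 + 28 days = 2001-05-25.

2001-05-25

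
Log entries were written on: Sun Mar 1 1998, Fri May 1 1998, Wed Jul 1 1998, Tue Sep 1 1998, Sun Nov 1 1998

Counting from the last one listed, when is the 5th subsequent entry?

Gaps: 61, 61, 62, 61 days — not constant. Every event is on the 1st of the month.
Pattern: the 1st of every 2 months.
January 1999: Fri Jan 1 1999.
March 1999: Mon Mar 1 1999.
May 1999: Sat May 1 1999.
July 1999: Thu Jul 1 1999.
September 1999: Wed Sep 1 1999.

Wed Sep 1 1999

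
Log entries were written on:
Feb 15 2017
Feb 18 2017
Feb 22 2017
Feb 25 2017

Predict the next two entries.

The gap pattern 3, 4, 3 repeats every 2 events.
These are the Wednesdays and Saturdays of each week.
The following Wednesday is Mar 1 2017.
Next Saturday: Mar 4 2017.

Mar 1 2017, Mar 4 2017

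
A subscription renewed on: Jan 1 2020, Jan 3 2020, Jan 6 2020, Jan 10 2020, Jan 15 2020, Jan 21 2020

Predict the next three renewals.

The spacing grows by 1 each time: 2, 3, 4, 5, 6 days.
Next gap: 7 days. Jan 21 2020 + 7 days = Jan 28 2020.
Next gap: 8 days. Jan 28 2020 + 8 days = Feb 5 2020.
Next gap: 9 days. Feb 5 2020 + 9 days = Feb 14 2020.

Jan 28 2020, Feb 5 2020, Feb 14 2020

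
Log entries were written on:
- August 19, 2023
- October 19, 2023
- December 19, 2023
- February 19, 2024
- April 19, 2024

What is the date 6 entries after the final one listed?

April 19, 2025

The day-of-month is always 19 (61, 61, 62, 60 days between events).
So this recurs on the 19th of every 2 months.
June 2024: June 19, 2024.
August 2024: August 19, 2024.
October 2024: October 19, 2024.
Next: December 2024 → December 19, 2024.
February 2025: February 19, 2025.
April 2025: April 19, 2025.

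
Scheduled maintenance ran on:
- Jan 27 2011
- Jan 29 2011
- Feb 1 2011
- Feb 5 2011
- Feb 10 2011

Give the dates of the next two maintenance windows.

Feb 16 2011, Feb 23 2011

Intervals are 2, 3, 4, 5 days — an arithmetic progression with common difference 1.
Next gap: 6 days. Feb 10 2011 + 6 days = Feb 16 2011.
Next gap: 7 days. Feb 16 2011 + 7 days = Feb 23 2011.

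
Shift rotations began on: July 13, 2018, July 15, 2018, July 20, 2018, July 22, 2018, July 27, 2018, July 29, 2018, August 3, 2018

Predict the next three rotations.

August 5, 2018; August 10, 2018; August 12, 2018

Gaps: 2, 5, 2, 5, 2, 5 days — not constant, but cyclic with period 2.
The events fall on every Friday and Sunday.
Next Sunday: August 5, 2018.
The following Friday is August 10, 2018.
Next Sunday: August 12, 2018.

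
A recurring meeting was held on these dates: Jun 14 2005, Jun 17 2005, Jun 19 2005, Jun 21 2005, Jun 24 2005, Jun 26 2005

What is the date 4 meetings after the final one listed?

Jul 5 2005

Gaps: 3, 2, 2, 3, 2 days — not constant, but cyclic with period 3.
The events fall on every Tuesday, Friday and Sunday.
Next Tuesday: Jun 28 2005.
The following Friday is Jul 1 2005.
The following Sunday is Jul 3 2005.
The following Tuesday is Jul 5 2005.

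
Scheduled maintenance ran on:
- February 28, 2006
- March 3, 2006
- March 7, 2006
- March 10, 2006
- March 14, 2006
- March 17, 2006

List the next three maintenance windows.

March 21, 2006; March 24, 2006; March 28, 2006

The gap pattern 3, 4, 3, 4, 3 repeats every 2 events.
These are the Tuesdays and Fridays of each week.
Next Tuesday: March 21, 2006.
The following Friday is March 24, 2006.
Next Tuesday: March 28, 2006.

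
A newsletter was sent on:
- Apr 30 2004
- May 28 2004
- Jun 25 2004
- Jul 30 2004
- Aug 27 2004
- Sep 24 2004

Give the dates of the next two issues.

Oct 29 2004, Nov 26 2004

All Fridays; the gaps (28, 28, 35, 28, 28) vary with month length.
This is the last Friday of each month.
Last Friday of October 2004: Oct 29 2004.
November 2004 ends with Friday Nov 26 2004.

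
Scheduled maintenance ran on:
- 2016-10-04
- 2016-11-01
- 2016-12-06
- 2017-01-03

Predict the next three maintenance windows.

2017-02-07, 2017-03-07, 2017-04-04

All dates are Tuesdays, 28, 35, 28 days apart.
Specifically, the 1st Tuesday of each month.
February 2017 — 1st Tuesday is 2017-02-07.
1st Tuesday of March 2017: 2017-03-07.
1st Tuesday of April 2017: 2017-04-04.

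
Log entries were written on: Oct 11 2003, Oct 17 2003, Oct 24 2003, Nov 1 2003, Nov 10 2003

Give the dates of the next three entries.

Intervals are 6, 7, 8, 9 days — an arithmetic progression with common difference 1.
Next gap: 10 days. Nov 10 2003 + 10 days = Nov 20 2003.
Next gap: 11 days. Nov 20 2003 + 11 days = Dec 1 2003.
Next gap: 12 days. Dec 1 2003 + 12 days = Dec 13 2003.

Nov 20 2003, Dec 1 2003, Dec 13 2003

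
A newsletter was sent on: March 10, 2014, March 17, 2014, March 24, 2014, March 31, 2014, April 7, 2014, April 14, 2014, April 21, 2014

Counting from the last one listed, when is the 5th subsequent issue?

May 26, 2014

The spacing is 7, 7, 7, 7, 7, 7 days — always 7 days.
April 21, 2014 + 7 days = April 28, 2014.
April 28, 2014 + 7 days = May 5, 2014.
May 5, 2014 + 7 days = May 12, 2014.
May 12, 2014 + 7 days = May 19, 2014.
May 19, 2014 + 7 days = May 26, 2014.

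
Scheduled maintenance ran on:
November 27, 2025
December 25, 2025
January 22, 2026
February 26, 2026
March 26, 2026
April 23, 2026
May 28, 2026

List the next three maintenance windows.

June 25, 2026; July 23, 2026; August 27, 2026

All dates are Thursdays, 28, 28, 35, 28, 28, 35 days apart.
Specifically, the 4th Thursday of each month.
June 2026 — 4th Thursday is June 25, 2026.
4th Thursday of July 2026: July 23, 2026.
August 2026 — 4th Thursday is August 27, 2026.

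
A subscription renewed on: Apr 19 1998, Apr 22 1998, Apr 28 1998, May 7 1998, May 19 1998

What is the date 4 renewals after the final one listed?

Gaps: 3, 6, 9, 12 days — each gap is 3 larger than the previous one.
Next gap: 15 days. May 19 1998 + 15 days = Jun 3 1998.
Next gap: 18 days. Jun 3 1998 + 18 days = Jun 21 1998.
Next gap: 21 days. Jun 21 1998 + 21 days = Jul 12 1998.
Next gap: 24 days. Jul 12 1998 + 24 days = Aug 5 1998.

Aug 5 1998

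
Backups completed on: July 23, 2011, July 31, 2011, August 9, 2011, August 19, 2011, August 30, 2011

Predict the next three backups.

September 11, 2011; September 24, 2011; October 8, 2011

Intervals are 8, 9, 10, 11 days — an arithmetic progression with common difference 1.
Next gap: 12 days. August 30, 2011 + 12 days = September 11, 2011.
Next gap: 13 days. September 11, 2011 + 13 days = September 24, 2011.
Next gap: 14 days. September 24, 2011 + 14 days = October 8, 2011.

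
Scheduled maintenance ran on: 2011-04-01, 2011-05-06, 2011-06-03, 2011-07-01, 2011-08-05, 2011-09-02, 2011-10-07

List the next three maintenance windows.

2011-11-04, 2011-12-02, 2012-01-06

Gaps: 35, 28, 28, 35, 28, 35 days — a mix of 28 and 35. Every date is a Friday.
Each is the 1st Friday of its month.
1st Friday of November 2011: 2011-11-04.
December 2011 — 1st Friday is 2011-12-02.
1st Friday of January 2012: 2012-01-06.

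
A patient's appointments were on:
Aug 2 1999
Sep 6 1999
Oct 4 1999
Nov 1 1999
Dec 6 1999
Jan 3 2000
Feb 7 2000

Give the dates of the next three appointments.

These are Mondays at 28- or 35-day spacing (35, 28, 28, 35, 28, 35).
The pattern: 1st Monday of the month.
1st Monday of March 2000: Mar 6 2000.
1st Monday of April 2000: Apr 3 2000.
May 2000 — 1st Monday is May 1 2000.

Mar 6 2000, Apr 3 2000, May 1 2000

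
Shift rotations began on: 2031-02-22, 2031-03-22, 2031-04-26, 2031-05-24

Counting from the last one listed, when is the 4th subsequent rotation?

2031-09-27

All dates are Saturdays, 28, 35, 28 days apart.
Specifically, the 4th Saturday of each month.
June 2031 — 4th Saturday is 2031-06-28.
4th Saturday of July 2031: 2031-07-26.
August 2031 — 4th Saturday is 2031-08-23.
4th Saturday of September 2031: 2031-09-27.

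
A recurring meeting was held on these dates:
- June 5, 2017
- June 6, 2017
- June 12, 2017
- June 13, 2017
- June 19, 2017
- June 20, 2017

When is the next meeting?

June 26, 2017

Every event lands on a Monday or Tuesday (gaps cycle 1, 6, 1, 6, 1).
So the schedule is: every Monday and Tuesday.
The following Monday is June 26, 2017.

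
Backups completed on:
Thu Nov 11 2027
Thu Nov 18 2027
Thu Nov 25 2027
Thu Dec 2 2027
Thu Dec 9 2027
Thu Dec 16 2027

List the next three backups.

The spacing is 7, 7, 7, 7, 7 days — always 7 days.
Thu Dec 16 2027 + 7 days = Thu Dec 23 2027.
Thu Dec 23 2027 + 7 days = Thu Dec 30 2027.
Thu Dec 30 2027 + 7 days = Thu Jan 6 2028.

Thu Dec 23 2027, Thu Dec 30 2027, Thu Jan 6 2028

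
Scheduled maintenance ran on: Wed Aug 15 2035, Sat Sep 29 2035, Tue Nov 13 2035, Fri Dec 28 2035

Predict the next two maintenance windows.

Every event comes 45 days after the last (45, 45, 45).
Fri Dec 28 2035 + 45 days = Mon Feb 11 2036.
Mon Feb 11 2036 + 45 days = Thu Mar 27 2036.

Mon Feb 11 2036, Thu Mar 27 2036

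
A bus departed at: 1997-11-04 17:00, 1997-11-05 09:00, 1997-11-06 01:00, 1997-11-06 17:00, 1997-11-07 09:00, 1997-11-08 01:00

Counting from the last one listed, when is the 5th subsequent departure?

1997-11-11 09:00

Gaps: 16, 16, 16, 16, 16 hours — each event is 16 hours after the previous one.
1997-11-08 01:00 + 16 h = 1997-11-08 17:00.
1997-11-08 17:00 + 16 h = 1997-11-09 09:00.
1997-11-09 09:00 + 16 h = 1997-11-10 01:00.
1997-11-10 01:00 + 16 h = 1997-11-10 17:00.
1997-11-10 17:00 + 16 h = 1997-11-11 09:00.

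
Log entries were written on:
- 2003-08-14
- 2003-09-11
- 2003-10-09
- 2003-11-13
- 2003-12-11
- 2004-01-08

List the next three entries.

2004-02-12, 2004-03-11, 2004-04-08

These are Thursdays at 28- or 35-day spacing (28, 28, 35, 28, 28).
The pattern: 2nd Thursday of the month.
February 2004 — 2nd Thursday is 2004-02-12.
2nd Thursday of March 2004: 2004-03-11.
April 2004 — 2nd Thursday is 2004-04-08.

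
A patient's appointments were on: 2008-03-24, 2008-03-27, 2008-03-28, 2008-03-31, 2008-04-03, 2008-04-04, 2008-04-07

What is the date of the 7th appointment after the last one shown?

Gaps: 3, 1, 3, 3, 1, 3 days — not constant, but cyclic with period 3.
The events fall on every Monday, Thursday and Friday.
The following Thursday is 2008-04-10.
Next Friday: 2008-04-11.
The following Monday is 2008-04-14.
Next Thursday: 2008-04-17.
The following Friday is 2008-04-18.
The following Monday is 2008-04-21.
Next Thursday: 2008-04-24.

2008-04-24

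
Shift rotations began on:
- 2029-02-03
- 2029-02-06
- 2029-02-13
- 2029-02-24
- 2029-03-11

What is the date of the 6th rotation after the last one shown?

Intervals are 3, 7, 11, 15 days — an arithmetic progression with common difference 4.
Next gap: 19 days. 2029-03-11 + 19 days = 2029-03-30.
Next gap: 23 days. 2029-03-30 + 23 days = 2029-04-22.
Next gap: 27 days. 2029-04-22 + 27 days = 2029-05-19.
Next gap: 31 days. 2029-05-19 + 31 days = 2029-06-19.
Next gap: 35 days. 2029-06-19 + 35 days = 2029-07-24.
Next gap: 39 days. 2029-07-24 + 39 days = 2029-09-01.

2029-09-01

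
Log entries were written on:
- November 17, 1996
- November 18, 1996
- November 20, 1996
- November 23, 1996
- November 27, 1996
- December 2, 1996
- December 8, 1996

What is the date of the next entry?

Gaps: 1, 2, 3, 4, 5, 6 days — each gap is 1 larger than the previous one.
Next gap: 7 days. December 8, 1996 + 7 days = December 15, 1996.

December 15, 1996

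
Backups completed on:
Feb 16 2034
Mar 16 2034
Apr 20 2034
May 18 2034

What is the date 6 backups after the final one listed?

These are Thursdays at 28- or 35-day spacing (28, 35, 28).
The pattern: 3rd Thursday of the month.
3rd Thursday of June 2034: Jun 15 2034.
3rd Thursday of July 2034: Jul 20 2034.
August 2034 — 3rd Thursday is Aug 17 2034.
September 2034 — 3rd Thursday is Sep 21 2034.
3rd Thursday of October 2034: Oct 19 2034.
November 2034 — 3rd Thursday is Nov 16 2034.

Nov 16 2034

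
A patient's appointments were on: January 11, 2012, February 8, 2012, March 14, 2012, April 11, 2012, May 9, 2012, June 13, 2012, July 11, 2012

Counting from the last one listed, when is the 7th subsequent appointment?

Gaps: 28, 35, 28, 28, 35, 28 days — a mix of 28 and 35. Every date is a Wednesday.
Each is the 2nd Wednesday of its month.
2nd Wednesday of August 2012: August 8, 2012.
September 2012 — 2nd Wednesday is September 12, 2012.
October 2012 — 2nd Wednesday is October 10, 2012.
November 2012 — 2nd Wednesday is November 14, 2012.
2nd Wednesday of December 2012: December 12, 2012.
January 2013 — 2nd Wednesday is January 9, 2013.
February 2013 — 2nd Wednesday is February 13, 2013.

February 13, 2013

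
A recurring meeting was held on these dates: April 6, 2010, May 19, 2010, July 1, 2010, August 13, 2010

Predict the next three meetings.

September 25, 2010; November 7, 2010; December 20, 2010

The spacing is 43, 43, 43 days — always 43 days.
August 13, 2010 + 43 days = September 25, 2010.
September 25, 2010 + 43 days = November 7, 2010.
November 7, 2010 + 43 days = December 20, 2010.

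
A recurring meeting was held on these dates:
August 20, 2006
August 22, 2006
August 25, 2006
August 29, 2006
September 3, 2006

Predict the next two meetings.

The spacing grows by 1 each time: 2, 3, 4, 5 days.
Next gap: 6 days. September 3, 2006 + 6 days = September 9, 2006.
Next gap: 7 days. September 9, 2006 + 7 days = September 16, 2006.

September 9, 2006; September 16, 2006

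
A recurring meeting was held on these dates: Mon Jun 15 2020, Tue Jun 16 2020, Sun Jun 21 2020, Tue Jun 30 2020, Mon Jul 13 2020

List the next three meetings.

Thu Jul 30 2020, Thu Aug 20 2020, Mon Sep 14 2020

Gaps: 1, 5, 9, 13 days — each gap is 4 larger than the previous one.
Next gap: 17 days. Mon Jul 13 2020 + 17 days = Thu Jul 30 2020.
Next gap: 21 days. Thu Jul 30 2020 + 21 days = Thu Aug 20 2020.
Next gap: 25 days. Thu Aug 20 2020 + 25 days = Mon Sep 14 2020.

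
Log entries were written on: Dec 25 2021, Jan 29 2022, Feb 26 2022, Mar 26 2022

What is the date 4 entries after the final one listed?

Jul 30 2022

All Saturdays; the gaps (35, 28, 28) vary with month length.
This is the last Saturday of each month.
Last Saturday of April 2022: Apr 30 2022.
May 2022 ends with Saturday May 28 2022.
June 2022 ends with Saturday Jun 25 2022.
Last Saturday of July 2022: Jul 30 2022.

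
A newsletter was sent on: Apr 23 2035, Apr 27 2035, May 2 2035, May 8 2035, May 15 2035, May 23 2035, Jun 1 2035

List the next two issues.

Intervals are 4, 5, 6, 7, 8, 9 days — an arithmetic progression with common difference 1.
Next gap: 10 days. Jun 1 2035 + 10 days = Jun 11 2035.
Next gap: 11 days. Jun 11 2035 + 11 days = Jun 22 2035.

Jun 11 2035, Jun 22 2035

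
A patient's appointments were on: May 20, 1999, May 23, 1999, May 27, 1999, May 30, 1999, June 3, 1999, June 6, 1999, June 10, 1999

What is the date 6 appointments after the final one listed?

July 1, 1999

The gap pattern 3, 4, 3, 4, 3, 4 repeats every 2 events.
These are the Thursdays and Sundays of each week.
The following Sunday is June 13, 1999.
The following Thursday is June 17, 1999.
The following Sunday is June 20, 1999.
The following Thursday is June 24, 1999.
Next Sunday: June 27, 1999.
The following Thursday is July 1, 1999.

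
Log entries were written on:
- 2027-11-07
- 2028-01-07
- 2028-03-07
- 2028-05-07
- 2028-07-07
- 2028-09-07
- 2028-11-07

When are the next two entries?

2029-01-07, 2029-03-07

The day-of-month is always 7 (61, 60, 61, 61, 62, 61 days between events).
So this recurs on the 7th of every 2 months.
January 2029: 2029-01-07.
March 2029: 2029-03-07.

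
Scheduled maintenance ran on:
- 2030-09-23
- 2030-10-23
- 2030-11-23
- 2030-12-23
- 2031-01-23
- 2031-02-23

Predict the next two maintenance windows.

2031-03-23, 2031-04-23

Gaps: 30, 31, 30, 31, 31 days — not constant. Every event is on the 23rd of the month.
Pattern: the 23rd of each month.
Next: March 2031 → 2031-03-23.
Next: April 2031 → 2031-04-23.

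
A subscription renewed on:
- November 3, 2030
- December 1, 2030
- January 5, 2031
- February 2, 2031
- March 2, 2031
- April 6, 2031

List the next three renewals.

These are Sundays at 28- or 35-day spacing (28, 35, 28, 28, 35).
The pattern: 1st Sunday of the month.
1st Sunday of May 2031: May 4, 2031.
1st Sunday of June 2031: June 1, 2031.
1st Sunday of July 2031: July 6, 2031.

May 4, 2031; June 1, 2031; July 6, 2031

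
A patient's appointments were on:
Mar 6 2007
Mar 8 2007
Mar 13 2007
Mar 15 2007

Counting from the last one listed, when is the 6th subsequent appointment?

Apr 5 2007

Every event lands on a Tuesday or Thursday (gaps cycle 2, 5, 2).
So the schedule is: every Tuesday and Thursday.
Next Tuesday: Mar 20 2007.
Next Thursday: Mar 22 2007.
The following Tuesday is Mar 27 2007.
Next Thursday: Mar 29 2007.
Next Tuesday: Apr 3 2007.
Next Thursday: Apr 5 2007.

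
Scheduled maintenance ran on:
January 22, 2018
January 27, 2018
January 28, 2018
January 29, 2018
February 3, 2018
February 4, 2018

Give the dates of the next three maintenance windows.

The gap pattern 5, 1, 1, 5, 1 repeats every 3 events.
These are the Mondays, Saturdays and Sundays of each week.
Next Monday: February 5, 2018.
The following Saturday is February 10, 2018.
Next Sunday: February 11, 2018.

February 5, 2018; February 10, 2018; February 11, 2018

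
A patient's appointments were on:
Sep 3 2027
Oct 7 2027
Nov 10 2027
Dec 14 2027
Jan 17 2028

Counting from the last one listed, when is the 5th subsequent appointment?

Jul 5 2028

The spacing is 34, 34, 34, 34 days — always 34 days.
Jan 17 2028 + 34 days = Feb 20 2028.
Feb 20 2028 + 34 days = Mar 25 2028.
Mar 25 2028 + 34 days = Apr 28 2028.
Apr 28 2028 + 34 days = Jun 1 2028.
Jun 1 2028 + 34 days = Jul 5 2028.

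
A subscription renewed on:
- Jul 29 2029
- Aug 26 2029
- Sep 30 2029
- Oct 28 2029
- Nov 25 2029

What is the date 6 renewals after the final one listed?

All Sundays; the gaps (28, 35, 28, 28) vary with month length.
This is the last Sunday of each month.
December 2029 ends with Sunday Dec 30 2029.
January 2030 ends with Sunday Jan 27 2030.
Last Sunday of February 2030: Feb 24 2030.
March 2030 ends with Sunday Mar 31 2030.
April 2030 ends with Sunday Apr 28 2030.
Last Sunday of May 2030: May 26 2030.

May 26 2030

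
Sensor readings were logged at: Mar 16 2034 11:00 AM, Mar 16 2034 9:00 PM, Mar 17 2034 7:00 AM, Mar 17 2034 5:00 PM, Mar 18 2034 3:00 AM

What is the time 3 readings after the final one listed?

The interval is a steady 10 hours (10, 10, 10, 10).
Mar 18 2034 3:00 AM + 10 h = Mar 18 2034 1:00 PM.
Mar 18 2034 1:00 PM + 10 h = Mar 18 2034 11:00 PM.
Mar 18 2034 11:00 PM + 10 h = Mar 19 2034 9:00 AM.

Mar 19 2034 9:00 AM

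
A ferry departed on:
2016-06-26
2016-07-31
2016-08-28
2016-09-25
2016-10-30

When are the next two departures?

2016-11-27, 2016-12-25

All Sundays; the gaps (35, 28, 28, 35) vary with month length.
This is the last Sunday of each month.
November 2016 ends with Sunday 2016-11-27.
Last Sunday of December 2016: 2016-12-25.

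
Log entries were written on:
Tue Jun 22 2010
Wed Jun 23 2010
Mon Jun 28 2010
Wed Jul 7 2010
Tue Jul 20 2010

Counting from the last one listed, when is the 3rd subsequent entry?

Gaps: 1, 5, 9, 13 days — each gap is 4 larger than the previous one.
Next gap: 17 days. Tue Jul 20 2010 + 17 days = Fri Aug 6 2010.
Next gap: 21 days. Fri Aug 6 2010 + 21 days = Fri Aug 27 2010.
Next gap: 25 days. Fri Aug 27 2010 + 25 days = Tue Sep 21 2010.

Tue Sep 21 2010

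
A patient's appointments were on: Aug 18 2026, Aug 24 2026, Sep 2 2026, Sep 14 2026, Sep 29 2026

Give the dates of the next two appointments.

Oct 17 2026, Nov 7 2026

Gaps: 6, 9, 12, 15 days — each gap is 3 larger than the previous one.
Next gap: 18 days. Sep 29 2026 + 18 days = Oct 17 2026.
Next gap: 21 days. Oct 17 2026 + 21 days = Nov 7 2026.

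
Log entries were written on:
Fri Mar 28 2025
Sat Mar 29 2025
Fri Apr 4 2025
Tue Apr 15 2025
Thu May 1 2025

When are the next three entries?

Thu May 22 2025, Tue Jun 17 2025, Fri Jul 18 2025

Gaps: 1, 6, 11, 16 days — each gap is 5 larger than the previous one.
Next gap: 21 days. Thu May 1 2025 + 21 days = Thu May 22 2025.
Next gap: 26 days. Thu May 22 2025 + 26 days = Tue Jun 17 2025.
Next gap: 31 days. Tue Jun 17 2025 + 31 days = Fri Jul 18 2025.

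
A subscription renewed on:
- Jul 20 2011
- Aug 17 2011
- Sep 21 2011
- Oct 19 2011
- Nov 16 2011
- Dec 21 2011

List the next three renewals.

These are Wednesdays at 28- or 35-day spacing (28, 35, 28, 28, 35).
The pattern: 3rd Wednesday of the month.
3rd Wednesday of January 2012: Jan 18 2012.
3rd Wednesday of February 2012: Feb 15 2012.
3rd Wednesday of March 2012: Mar 21 2012.

Jan 18 2012, Feb 15 2012, Mar 21 2012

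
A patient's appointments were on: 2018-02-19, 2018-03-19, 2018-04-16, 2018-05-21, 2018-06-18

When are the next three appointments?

2018-07-16, 2018-08-20, 2018-09-17

These are Mondays at 28- or 35-day spacing (28, 28, 35, 28).
The pattern: 3rd Monday of the month.
3rd Monday of July 2018: 2018-07-16.
August 2018 — 3rd Monday is 2018-08-20.
September 2018 — 3rd Monday is 2018-09-17.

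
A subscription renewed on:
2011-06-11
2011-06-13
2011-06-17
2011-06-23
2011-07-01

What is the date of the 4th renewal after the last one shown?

Intervals are 2, 4, 6, 8 days — an arithmetic progression with common difference 2.
Next gap: 10 days. 2011-07-01 + 10 days = 2011-07-11.
Next gap: 12 days. 2011-07-11 + 12 days = 2011-07-23.
Next gap: 14 days. 2011-07-23 + 14 days = 2011-08-06.
Next gap: 16 days. 2011-08-06 + 16 days = 2011-08-22.

2011-08-22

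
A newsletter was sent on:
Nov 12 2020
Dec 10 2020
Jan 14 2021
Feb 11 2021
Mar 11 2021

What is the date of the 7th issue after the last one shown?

Gaps: 28, 35, 28, 28 days — a mix of 28 and 35. Every date is a Thursday.
Each is the 2nd Thursday of its month.
April 2021 — 2nd Thursday is Apr 8 2021.
May 2021 — 2nd Thursday is May 13 2021.
2nd Thursday of June 2021: Jun 10 2021.
July 2021 — 2nd Thursday is Jul 8 2021.
August 2021 — 2nd Thursday is Aug 12 2021.
September 2021 — 2nd Thursday is Sep 9 2021.
2nd Thursday of October 2021: Oct 14 2021.

Oct 14 2021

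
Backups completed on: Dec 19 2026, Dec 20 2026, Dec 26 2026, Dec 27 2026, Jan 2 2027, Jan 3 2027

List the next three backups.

Gaps: 1, 6, 1, 6, 1 days — not constant, but cyclic with period 2.
The events fall on every Saturday and Sunday.
The following Saturday is Jan 9 2027.
Next Sunday: Jan 10 2027.
The following Saturday is Jan 16 2027.

Jan 9 2027, Jan 10 2027, Jan 16 2027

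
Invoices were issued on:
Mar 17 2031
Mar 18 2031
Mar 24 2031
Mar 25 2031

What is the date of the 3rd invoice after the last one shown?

Apr 7 2031

Gaps: 1, 6, 1 days — not constant, but cyclic with period 2.
The events fall on every Monday and Tuesday.
The following Monday is Mar 31 2031.
Next Tuesday: Apr 1 2031.
Next Monday: Apr 7 2031.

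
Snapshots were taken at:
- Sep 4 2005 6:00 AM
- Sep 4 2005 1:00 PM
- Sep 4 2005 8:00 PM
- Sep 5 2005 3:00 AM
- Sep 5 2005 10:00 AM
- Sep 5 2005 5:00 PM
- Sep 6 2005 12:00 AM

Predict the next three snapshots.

The interval is a steady 7 hours (7, 7, 7, 7, 7, 7).
Sep 6 2005 12:00 AM + 7 h = Sep 6 2005 7:00 AM.
Sep 6 2005 7:00 AM + 7 h = Sep 6 2005 2:00 PM.
Sep 6 2005 2:00 PM + 7 h = Sep 6 2005 9:00 PM.

Sep 6 2005 7:00 AM, Sep 6 2005 2:00 PM, Sep 6 2005 9:00 PM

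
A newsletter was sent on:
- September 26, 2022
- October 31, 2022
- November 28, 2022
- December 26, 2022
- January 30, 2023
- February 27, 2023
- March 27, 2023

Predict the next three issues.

Every date is a Monday; gaps 35, 28, 28, 35, 28, 28 days.
Each is the last Monday of its month (at least one falls on the 29th or later, ruling out '4th Monday').
April 2023 ends with Monday April 24, 2023.
May 2023 ends with Monday May 29, 2023.
Last Monday of June 2023: June 26, 2023.

April 24, 2023; May 29, 2023; June 26, 2023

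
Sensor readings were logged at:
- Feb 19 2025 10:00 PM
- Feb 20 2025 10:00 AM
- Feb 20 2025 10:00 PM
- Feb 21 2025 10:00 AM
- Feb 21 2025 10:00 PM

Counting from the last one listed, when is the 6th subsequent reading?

Spacing: 12, 12, 12, 12 h — constant 12 h.
Feb 21 2025 10:00 PM + 12 h = Feb 22 2025 10:00 AM.
Feb 22 2025 10:00 AM + 12 h = Feb 22 2025 10:00 PM.
Feb 22 2025 10:00 PM + 12 h = Feb 23 2025 10:00 AM.
Feb 23 2025 10:00 AM + 12 h = Feb 23 2025 10:00 PM.
Feb 23 2025 10:00 PM + 12 h = Feb 24 2025 10:00 AM.
Feb 24 2025 10:00 AM + 12 h = Feb 24 2025 10:00 PM.

Feb 24 2025 10:00 PM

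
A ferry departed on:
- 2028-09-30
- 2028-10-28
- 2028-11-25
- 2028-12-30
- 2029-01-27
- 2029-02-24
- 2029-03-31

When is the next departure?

All Saturdays; the gaps (28, 28, 35, 28, 28, 35) vary with month length.
This is the last Saturday of each month.
Last Saturday of April 2029: 2029-04-28.

2029-04-28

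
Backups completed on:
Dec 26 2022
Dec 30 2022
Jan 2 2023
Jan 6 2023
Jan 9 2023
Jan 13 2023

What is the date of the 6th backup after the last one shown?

Feb 3 2023

Every event lands on a Monday or Friday (gaps cycle 4, 3, 4, 3, 4).
So the schedule is: every Monday and Friday.
The following Monday is Jan 16 2023.
The following Friday is Jan 20 2023.
The following Monday is Jan 23 2023.
Next Friday: Jan 27 2023.
Next Monday: Jan 30 2023.
Next Friday: Feb 3 2023.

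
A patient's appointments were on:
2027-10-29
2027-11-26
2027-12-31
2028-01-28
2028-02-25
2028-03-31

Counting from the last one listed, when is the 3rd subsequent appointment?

2028-06-30

These are Fridays with 28, 35, 28, 28, 35-day gaps.
Each is the final Friday of its month — 2027-10-29 is past the 28th, so '4th Friday' doesn't fit.
Last Friday of April 2028: 2028-04-28.
May 2028 ends with Friday 2028-05-26.
June 2028 ends with Friday 2028-06-30.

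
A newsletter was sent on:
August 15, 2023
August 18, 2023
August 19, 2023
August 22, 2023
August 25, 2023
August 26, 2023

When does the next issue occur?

The gap pattern 3, 1, 3, 3, 1 repeats every 3 events.
These are the Tuesdays, Fridays and Saturdays of each week.
The following Tuesday is August 29, 2023.

August 29, 2023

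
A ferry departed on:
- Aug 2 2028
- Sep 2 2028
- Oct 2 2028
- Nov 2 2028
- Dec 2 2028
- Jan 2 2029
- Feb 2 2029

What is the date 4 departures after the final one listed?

Jun 2 2029

The day-of-month is always 2 (31, 30, 31, 30, 31, 31 days between events).
So this recurs on the 2nd of each month.
March 2029: Mar 2 2029.
April 2029: Apr 2 2029.
Next: May 2029 → May 2 2029.
Next: June 2029 → Jun 2 2029.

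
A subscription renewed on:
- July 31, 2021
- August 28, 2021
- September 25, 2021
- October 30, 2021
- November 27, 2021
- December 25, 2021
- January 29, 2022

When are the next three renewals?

Every date is a Saturday; gaps 28, 28, 35, 28, 28, 35 days.
Each is the last Saturday of its month (at least one falls on the 29th or later, ruling out '4th Saturday').
Last Saturday of February 2022: February 26, 2022.
March 2022 ends with Saturday March 26, 2022.
Last Saturday of April 2022: April 30, 2022.

February 26, 2022; March 26, 2022; April 30, 2022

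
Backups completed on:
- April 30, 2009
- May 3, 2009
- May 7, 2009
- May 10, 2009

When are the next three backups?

The gap pattern 3, 4, 3 repeats every 2 events.
These are the Thursdays and Sundays of each week.
The following Thursday is May 14, 2009.
Next Sunday: May 17, 2009.
Next Thursday: May 21, 2009.

May 14, 2009; May 17, 2009; May 21, 2009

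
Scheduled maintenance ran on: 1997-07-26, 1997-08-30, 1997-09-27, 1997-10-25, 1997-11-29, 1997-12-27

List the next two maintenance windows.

Every date is a Saturday; gaps 35, 28, 28, 35, 28 days.
Each is the last Saturday of its month (at least one falls on the 29th or later, ruling out '4th Saturday').
January 1998 ends with Saturday 1998-01-31.
February 1998 ends with Saturday 1998-02-28.

1998-01-31, 1998-02-28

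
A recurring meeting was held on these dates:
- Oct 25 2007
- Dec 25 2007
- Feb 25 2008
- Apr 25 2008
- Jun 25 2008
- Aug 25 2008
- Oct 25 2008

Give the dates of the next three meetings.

Each date is the 25th; the gaps (61, 62, 60, 61, 61, 61) track the month lengths.
The rule is the 25th of every 2 months.
December 2008: Dec 25 2008.
February 2009: Feb 25 2009.
April 2009: Apr 25 2009.

Dec 25 2008, Feb 25 2009, Apr 25 2009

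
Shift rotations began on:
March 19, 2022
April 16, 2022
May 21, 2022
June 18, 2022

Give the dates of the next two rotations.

July 16, 2022; August 20, 2022

These are Saturdays at 28- or 35-day spacing (28, 35, 28).
The pattern: 3rd Saturday of the month.
July 2022 — 3rd Saturday is July 16, 2022.
3rd Saturday of August 2022: August 20, 2022.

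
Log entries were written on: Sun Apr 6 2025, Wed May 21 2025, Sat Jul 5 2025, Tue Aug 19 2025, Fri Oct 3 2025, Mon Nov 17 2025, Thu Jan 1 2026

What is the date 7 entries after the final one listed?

Thu Nov 12 2026

The spacing is 45, 45, 45, 45, 45, 45 days — always 45 days.
Thu Jan 1 2026 + 45 days = Sun Feb 15 2026.
Sun Feb 15 2026 + 45 days = Wed Apr 1 2026.
Wed Apr 1 2026 + 45 days = Sat May 16 2026.
Sat May 16 2026 + 45 days = Tue Jun 30 2026.
Tue Jun 30 2026 + 45 days = Fri Aug 14 2026.
Fri Aug 14 2026 + 45 days = Mon Sep 28 2026.
Mon Sep 28 2026 + 45 days = Thu Nov 12 2026.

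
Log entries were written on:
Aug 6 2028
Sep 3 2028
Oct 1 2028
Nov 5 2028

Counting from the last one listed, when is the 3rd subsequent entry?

All dates are Sundays, 28, 28, 35 days apart.
Specifically, the 1st Sunday of each month.
December 2028 — 1st Sunday is Dec 3 2028.
January 2029 — 1st Sunday is Jan 7 2029.
February 2029 — 1st Sunday is Feb 4 2029.

Feb 4 2029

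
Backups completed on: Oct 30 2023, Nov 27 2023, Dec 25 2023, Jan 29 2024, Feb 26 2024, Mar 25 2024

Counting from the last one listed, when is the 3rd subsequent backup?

These are Mondays with 28, 28, 35, 28, 28-day gaps.
Each is the final Monday of its month — Oct 30 2023 is past the 28th, so '4th Monday' doesn't fit.
April 2024 ends with Monday Apr 29 2024.
Last Monday of May 2024: May 27 2024.
June 2024 ends with Monday Jun 24 2024.

Jun 24 2024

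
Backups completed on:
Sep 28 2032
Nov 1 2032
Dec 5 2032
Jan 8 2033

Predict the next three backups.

Every event comes 34 days after the last (34, 34, 34).
Jan 8 2033 + 34 days = Feb 11 2033.
Feb 11 2033 + 34 days = Mar 17 2033.
Mar 17 2033 + 34 days = Apr 20 2033.

Feb 11 2033, Mar 17 2033, Apr 20 2033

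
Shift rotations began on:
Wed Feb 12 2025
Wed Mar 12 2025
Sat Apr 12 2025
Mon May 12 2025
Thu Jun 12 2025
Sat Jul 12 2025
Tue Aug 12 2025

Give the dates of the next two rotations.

Fri Sep 12 2025, Sun Oct 12 2025

The day-of-month is always 12 (28, 31, 30, 31, 30, 31 days between events).
So this recurs on the 12th of each month.
September 2025: Fri Sep 12 2025.
October 2025: Sun Oct 12 2025.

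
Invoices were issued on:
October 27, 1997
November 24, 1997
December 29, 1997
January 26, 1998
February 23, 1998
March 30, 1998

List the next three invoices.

All Mondays; the gaps (28, 35, 28, 28, 35) vary with month length.
This is the last Monday of each month.
April 1998 ends with Monday April 27, 1998.
May 1998 ends with Monday May 25, 1998.
Last Monday of June 1998: June 29, 1998.

April 27, 1998; May 25, 1998; June 29, 1998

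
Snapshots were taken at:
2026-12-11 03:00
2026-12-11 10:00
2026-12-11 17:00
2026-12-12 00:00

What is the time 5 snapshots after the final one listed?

2026-12-13 11:00

Spacing: 7, 7, 7 h — constant 7 h.
2026-12-12 00:00 + 7 h = 2026-12-12 07:00.
2026-12-12 07:00 + 7 h = 2026-12-12 14:00.
2026-12-12 14:00 + 7 h = 2026-12-12 21:00.
2026-12-12 21:00 + 7 h = 2026-12-13 04:00.
2026-12-13 04:00 + 7 h = 2026-12-13 11:00.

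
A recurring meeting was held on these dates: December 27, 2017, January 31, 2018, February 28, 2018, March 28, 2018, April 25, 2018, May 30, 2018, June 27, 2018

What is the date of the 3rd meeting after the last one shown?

September 26, 2018

Every date is a Wednesday; gaps 35, 28, 28, 28, 35, 28 days.
Each is the last Wednesday of its month (at least one falls on the 29th or later, ruling out '4th Wednesday').
Last Wednesday of July 2018: July 25, 2018.
Last Wednesday of August 2018: August 29, 2018.
Last Wednesday of September 2018: September 26, 2018.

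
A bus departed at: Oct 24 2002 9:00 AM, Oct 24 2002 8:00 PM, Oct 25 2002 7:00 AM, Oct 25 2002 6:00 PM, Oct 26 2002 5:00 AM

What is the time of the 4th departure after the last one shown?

The interval is a steady 11 hours (11, 11, 11, 11).
Oct 26 2002 5:00 AM + 11 h = Oct 26 2002 4:00 PM.
Oct 26 2002 4:00 PM + 11 h = Oct 27 2002 3:00 AM.
Oct 27 2002 3:00 AM + 11 h = Oct 27 2002 2:00 PM.
Oct 27 2002 2:00 PM + 11 h = Oct 28 2002 1:00 AM.

Oct 28 2002 1:00 AM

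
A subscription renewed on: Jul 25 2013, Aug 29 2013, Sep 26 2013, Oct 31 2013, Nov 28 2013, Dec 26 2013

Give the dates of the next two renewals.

Jan 30 2014, Feb 27 2014

Every date is a Thursday; gaps 35, 28, 35, 28, 28 days.
Each is the last Thursday of its month (at least one falls on the 29th or later, ruling out '4th Thursday').
Last Thursday of January 2014: Jan 30 2014.
February 2014 ends with Thursday Feb 27 2014.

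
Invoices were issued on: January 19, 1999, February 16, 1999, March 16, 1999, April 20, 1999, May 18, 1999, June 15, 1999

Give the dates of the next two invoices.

All dates are Tuesdays, 28, 28, 35, 28, 28 days apart.
Specifically, the 3rd Tuesday of each month.
July 1999 — 3rd Tuesday is July 20, 1999.
August 1999 — 3rd Tuesday is August 17, 1999.

July 20, 1999; August 17, 1999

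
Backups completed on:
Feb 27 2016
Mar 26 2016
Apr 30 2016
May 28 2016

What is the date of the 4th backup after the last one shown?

Sep 24 2016

Every date is a Saturday; gaps 28, 35, 28 days.
Each is the last Saturday of its month (at least one falls on the 29th or later, ruling out '4th Saturday').
Last Saturday of June 2016: Jun 25 2016.
July 2016 ends with Saturday Jul 30 2016.
Last Saturday of August 2016: Aug 27 2016.
September 2016 ends with Saturday Sep 24 2016.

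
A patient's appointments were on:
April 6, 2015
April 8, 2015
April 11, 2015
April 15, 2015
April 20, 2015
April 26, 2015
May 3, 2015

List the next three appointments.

May 11, 2015; May 20, 2015; May 30, 2015

Gaps: 2, 3, 4, 5, 6, 7 days — each gap is 1 larger than the previous one.
Next gap: 8 days. May 3, 2015 + 8 days = May 11, 2015.
Next gap: 9 days. May 11, 2015 + 9 days = May 20, 2015.
Next gap: 10 days. May 20, 2015 + 10 days = May 30, 2015.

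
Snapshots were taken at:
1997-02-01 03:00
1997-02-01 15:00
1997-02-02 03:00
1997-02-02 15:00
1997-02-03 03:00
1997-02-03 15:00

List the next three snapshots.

1997-02-04 03:00, 1997-02-04 15:00, 1997-02-05 03:00

The interval is a steady 12 hours (12, 12, 12, 12, 12).
1997-02-03 15:00 + 12 h = 1997-02-04 03:00.
1997-02-04 03:00 + 12 h = 1997-02-04 15:00.
1997-02-04 15:00 + 12 h = 1997-02-05 03:00.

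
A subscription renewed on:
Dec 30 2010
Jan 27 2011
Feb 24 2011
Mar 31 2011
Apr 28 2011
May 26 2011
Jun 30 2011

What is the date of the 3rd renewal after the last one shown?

Sep 29 2011

Every date is a Thursday; gaps 28, 28, 35, 28, 28, 35 days.
Each is the last Thursday of its month (at least one falls on the 29th or later, ruling out '4th Thursday').
July 2011 ends with Thursday Jul 28 2011.
Last Thursday of August 2011: Aug 25 2011.
Last Thursday of September 2011: Sep 29 2011.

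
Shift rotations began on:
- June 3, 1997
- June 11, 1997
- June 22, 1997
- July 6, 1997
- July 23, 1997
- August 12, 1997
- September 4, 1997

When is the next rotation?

September 30, 1997

Intervals are 8, 11, 14, 17, 20, 23 days — an arithmetic progression with common difference 3.
Next gap: 26 days. September 4, 1997 + 26 days = September 30, 1997.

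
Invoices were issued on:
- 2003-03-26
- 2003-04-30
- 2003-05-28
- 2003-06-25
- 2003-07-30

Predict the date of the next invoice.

2003-08-27

Every date is a Wednesday; gaps 35, 28, 28, 35 days.
Each is the last Wednesday of its month (at least one falls on the 29th or later, ruling out '4th Wednesday').
August 2003 ends with Wednesday 2003-08-27.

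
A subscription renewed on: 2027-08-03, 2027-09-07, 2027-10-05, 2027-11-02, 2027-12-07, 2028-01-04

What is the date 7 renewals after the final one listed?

These are Tuesdays at 28- or 35-day spacing (35, 28, 28, 35, 28).
The pattern: 1st Tuesday of the month.
1st Tuesday of February 2028: 2028-02-01.
1st Tuesday of March 2028: 2028-03-07.
1st Tuesday of April 2028: 2028-04-04.
May 2028 — 1st Tuesday is 2028-05-02.
June 2028 — 1st Tuesday is 2028-06-06.
1st Tuesday of July 2028: 2028-07-04.
August 2028 — 1st Tuesday is 2028-08-01.

2028-08-01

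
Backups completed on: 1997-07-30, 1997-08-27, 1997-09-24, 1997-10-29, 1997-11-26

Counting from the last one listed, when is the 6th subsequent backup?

These are Wednesdays with 28, 28, 35, 28-day gaps.
Each is the final Wednesday of its month — 1997-07-30 is past the 28th, so '4th Wednesday' doesn't fit.
Last Wednesday of December 1997: 1997-12-31.
January 1998 ends with Wednesday 1998-01-28.
Last Wednesday of February 1998: 1998-02-25.
March 1998 ends with Wednesday 1998-03-25.
Last Wednesday of April 1998: 1998-04-29.
Last Wednesday of May 1998: 1998-05-27.

1998-05-27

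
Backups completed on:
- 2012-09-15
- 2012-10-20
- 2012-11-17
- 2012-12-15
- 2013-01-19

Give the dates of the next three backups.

Gaps: 35, 28, 28, 35 days — a mix of 28 and 35. Every date is a Saturday.
Each is the 3rd Saturday of its month.
February 2013 — 3rd Saturday is 2013-02-16.
March 2013 — 3rd Saturday is 2013-03-16.
3rd Saturday of April 2013: 2013-04-20.

2013-02-16, 2013-03-16, 2013-04-20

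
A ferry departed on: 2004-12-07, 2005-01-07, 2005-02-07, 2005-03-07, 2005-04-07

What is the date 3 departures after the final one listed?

The day-of-month is always 7 (31, 31, 28, 31 days between events).
So this recurs on the 7th of each month.
May 2005: 2005-05-07.
June 2005: 2005-06-07.
Next: July 2005 → 2005-07-07.

2005-07-07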